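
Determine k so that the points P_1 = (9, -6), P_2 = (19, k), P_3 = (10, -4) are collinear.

14

Collinearity: (P_2 − P_1) must be parallel to (P_3 − P_1) = (1, 2).
Cross-multiplying the components: (k − (-6))·(1) = (10)·(2).
Solving gives k = 14.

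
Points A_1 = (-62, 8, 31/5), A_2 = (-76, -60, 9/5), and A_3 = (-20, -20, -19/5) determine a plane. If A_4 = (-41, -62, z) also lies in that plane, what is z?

The plane through A_1, A_2, A_3 has equation (2784/5)x − (1624/5)y + 3248z = -84912/5.
Substituting A_4: (3248)z + (-13456/5) = -84912/5, so z = -22/5.

-22/5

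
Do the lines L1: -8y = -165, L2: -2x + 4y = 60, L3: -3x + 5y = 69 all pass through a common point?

No

The three lines meet at one point iff the augmented coefficient matrix [aᵢ bᵢ cᵢ] has rank < 3, i.e. its determinant vanishes.
Here the determinant is 6.
Nonzero, so no common point exists.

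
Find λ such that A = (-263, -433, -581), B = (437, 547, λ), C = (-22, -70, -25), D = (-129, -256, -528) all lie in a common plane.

267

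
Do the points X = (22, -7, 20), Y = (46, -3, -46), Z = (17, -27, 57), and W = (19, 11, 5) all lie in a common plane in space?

A normal to the plane through X, Y, Z is n = XY × XZ = (-1172, -558, -460).
The plane has equation n·P = -31078. For W: n·W = -30706.
-30706 ≠ -31078, so W is off the plane.

No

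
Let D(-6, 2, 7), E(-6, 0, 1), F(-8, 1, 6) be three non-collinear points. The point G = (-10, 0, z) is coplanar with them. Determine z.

The plane through D, E, F has equation −4x + 12y − 4z = 20.
Substituting G: (-4)z + (40) = 20, so z = 5.

5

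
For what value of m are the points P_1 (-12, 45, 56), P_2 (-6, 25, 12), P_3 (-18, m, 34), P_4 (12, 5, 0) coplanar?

Normal to plane P_1P_2P_4: n = (-640, -720, 240); plane equation n·P = -11280.
Requiring n·P_3 = -11280: (-720)m + (19680) = -11280.
So m = 43.

43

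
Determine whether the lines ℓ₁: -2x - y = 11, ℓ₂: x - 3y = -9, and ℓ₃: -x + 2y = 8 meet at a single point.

Intersecting ℓ₁ and ℓ₂: solving the 2×2 system gives (x, y) = (-6, 1).
Substitute into ℓ₃: (-1)(-6) + (2)(1) = 8.
This equals 8, so (-6, 1) lies on all three lines and they are concurrent.

Yes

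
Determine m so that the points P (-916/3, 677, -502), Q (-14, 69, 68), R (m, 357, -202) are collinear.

Collinearity requires PQ × PR = 0; each component is linear in m.
The y-component gives (570)m + (86640) = 0, so m = -152.
The remaining components then also vanish.

-152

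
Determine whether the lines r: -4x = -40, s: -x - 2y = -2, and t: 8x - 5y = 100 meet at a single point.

Yes

Intersecting r and s: solving the 2×2 system gives (x, y) = (10, -4).
Substitute into t: (8)(10) + (-5)(-4) = 100.
This equals 100, so (10, -4) lies on all three lines and they are concurrent.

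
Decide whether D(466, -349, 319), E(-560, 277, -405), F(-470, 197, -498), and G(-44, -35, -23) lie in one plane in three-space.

No

A normal to the plane through D, E, F is n = DE × DF = (-116138, -160578, 25740).
The plane has equation n·P = 10132474. For G: n·G = 10138282.
10138282 ≠ 10132474, so G is off the plane.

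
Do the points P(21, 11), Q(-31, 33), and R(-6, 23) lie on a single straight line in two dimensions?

No

PQ = (-52, 22), PR = (-27, 12).
det[PQ; PR] = (-52)(12) − (22)(-27) = -30.
The determinant is nonzero, so they are not collinear.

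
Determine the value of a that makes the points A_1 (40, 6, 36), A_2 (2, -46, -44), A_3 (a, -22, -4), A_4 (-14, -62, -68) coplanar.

-2

Normal to plane A_1A_2A_4: n = (-32, 368, -224); plane equation n·P = -7136.
Requiring n·A_3 = -7136: (-32)a + (-7200) = -7136.
So a = -2.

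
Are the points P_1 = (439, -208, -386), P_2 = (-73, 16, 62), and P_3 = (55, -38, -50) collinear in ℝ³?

No

P_1P_2 = (-512, 224, 448), P_1P_3 = (-384, 170, 336).
Comparing components 2 and 3: (224)(336) − (448)(170) = -896 ≠ 0, so P_1P_2 and P_1P_3 are not parallel and the points are not collinear.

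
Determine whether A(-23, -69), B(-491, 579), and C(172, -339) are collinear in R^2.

AB = (-468, 648), AC = (195, -270).
det[AB; AC] = (-468)(-270) − (648)(195) = 0.
The determinant is zero, so the points are collinear.

Yes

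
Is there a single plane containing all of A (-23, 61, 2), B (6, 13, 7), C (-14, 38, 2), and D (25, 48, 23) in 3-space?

A normal to the plane through A, B, C is n = AB × AC = (115, 45, -235).
The plane has equation n·P = -370. For D: n·D = -370.
Equal, so D lies in the plane and all four are coplanar.

Yes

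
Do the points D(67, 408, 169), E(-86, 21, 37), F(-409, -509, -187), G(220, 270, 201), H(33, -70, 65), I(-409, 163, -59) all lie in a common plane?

The plane through D, E, F has normal n = DE × DF = (16728, 8364, -43911) and equation n·P = -2887671.
Checking the remaining points: n·G = -2887671, n·H = -2887671, n·I = -2887671.
All equal -2887671, so all 6 points lie in one plane.

Yes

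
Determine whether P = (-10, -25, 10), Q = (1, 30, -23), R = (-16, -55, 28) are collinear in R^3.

PQ = (11, 55, -33), PR = (-6, -30, 18).
PQ × PR = (0, 0, 0).
The cross product vanishes, so the three points are collinear.

Yes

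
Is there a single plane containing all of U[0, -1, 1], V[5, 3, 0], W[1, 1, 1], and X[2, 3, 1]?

With U as base: UV = (5, 4, -1), UW = (1, 2, 0), UX = (2, 4, 0).
UW × UX = (0, 0, 0).
UV · (UW × UX) = 0.
The scalar triple product vanishes, so the four points are coplanar.

Yes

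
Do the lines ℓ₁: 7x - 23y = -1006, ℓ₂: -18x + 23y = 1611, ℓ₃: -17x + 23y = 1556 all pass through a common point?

Yes

Lines aᵢx + bᵢy = cᵢ with pairwise distinct directions are concurrent exactly when det[aᵢ bᵢ cᵢ] = 0.
Here the determinant is 0.
It vanishes, so the lines are concurrent at (-55, 27).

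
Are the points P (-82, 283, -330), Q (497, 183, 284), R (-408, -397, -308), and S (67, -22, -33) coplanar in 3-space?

No

With P as base: PQ = (579, -100, 614), PR = (-326, -680, 22), PS = (149, -305, 297).
PR × PS = (-195250, 100100, 200750).
PQ · (PR × PS) = 200750.
Since 200750 ≠ 0, the four points are not coplanar.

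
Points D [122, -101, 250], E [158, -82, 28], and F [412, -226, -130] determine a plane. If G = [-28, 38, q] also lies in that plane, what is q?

70

A normal to the plane is n = DE × DF = (-34970, -50700, -10010).
G lies in the plane iff n · DG = 0.
This gives (-10010)q + (700700) = 0, so q = 70.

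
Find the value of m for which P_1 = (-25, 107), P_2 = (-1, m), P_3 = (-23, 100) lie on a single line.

23

The three points are collinear iff det[P_1P_2; P_1P_3] = 0.
This determinant is linear in m: (-2)m + (46) = 0, so m = 23.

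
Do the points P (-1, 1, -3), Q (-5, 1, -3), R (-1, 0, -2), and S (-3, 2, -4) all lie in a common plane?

With P as base: PQ = (-4, 0, 0), PR = (0, -1, 1), PS = (-2, 1, -1).
PR × PS = (0, -2, -2).
PQ · (PR × PS) = 0.
The scalar triple product vanishes, so the four points are coplanar.

Yes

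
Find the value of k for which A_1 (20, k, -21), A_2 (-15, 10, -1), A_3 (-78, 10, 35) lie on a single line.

Direction A_2A_3 = (-63, 0, 36). From the x-coordinate of A_1, the parameter along the line is τ = (20 − (-15))/(-63) = -5/9.
Then k = 10 + (-5/9)·(0) = 10.

10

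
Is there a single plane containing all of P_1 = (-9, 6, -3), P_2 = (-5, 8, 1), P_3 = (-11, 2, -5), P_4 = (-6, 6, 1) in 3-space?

No

With P_1 as base: P_1P_2 = (4, 2, 4), P_1P_3 = (-2, -4, -2), P_1P_4 = (3, 0, 4).
P_1P_3 × P_1P_4 = (-16, 2, 12).
P_1P_2 · (P_1P_3 × P_1P_4) = -12.
Since -12 ≠ 0, the four points are not coplanar.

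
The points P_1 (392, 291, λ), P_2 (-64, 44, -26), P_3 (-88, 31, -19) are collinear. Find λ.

-159

Collinearity requires P_1P_2 × P_1P_3 = 0; each component is linear in λ.
The x-component gives (-13)λ + (-2067) = 0, so λ = -159.
The remaining components then also vanish.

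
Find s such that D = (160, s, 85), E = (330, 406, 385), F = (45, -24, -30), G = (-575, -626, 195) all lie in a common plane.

134

Coplanarity ⇔ det[DE; DF; DG] = 0.
Expanding, this is linear in s: (-321425)s + (43070950) = 0.
So s = 134.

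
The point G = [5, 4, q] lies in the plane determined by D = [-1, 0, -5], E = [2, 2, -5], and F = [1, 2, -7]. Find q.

-5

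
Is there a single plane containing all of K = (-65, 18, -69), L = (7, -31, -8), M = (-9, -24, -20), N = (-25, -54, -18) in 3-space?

With K as base: KL = (72, -49, 61), KM = (56, -42, 49), KN = (40, -72, 51).
KM × KN = (1386, -896, -2352).
KL · (KM × KN) = 224.
Since 224 ≠ 0, the four points are not coplanar.

No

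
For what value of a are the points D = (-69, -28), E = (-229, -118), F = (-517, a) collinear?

The three points are collinear iff det[DE; DF] = 0.
This determinant is linear in a: (-160)a + (-44800) = 0, so a = -280.

-280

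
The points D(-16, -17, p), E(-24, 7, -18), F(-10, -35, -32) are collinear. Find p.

-26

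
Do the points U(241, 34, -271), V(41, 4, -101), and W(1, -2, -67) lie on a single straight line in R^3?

Yes

UV = (-200, -30, 170), UW = (-240, -36, 204).
Each component of UW is 6/5 times the corresponding component of UV, so UW = 6/5·UV and the points are collinear.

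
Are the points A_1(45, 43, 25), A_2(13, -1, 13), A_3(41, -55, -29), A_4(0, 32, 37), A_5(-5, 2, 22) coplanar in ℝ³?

Yes

The plane through A_1, A_2, A_3 has normal n = A_1A_2 × A_1A_3 = (1200, -1680, 2960) and equation n·P = 55760.
Checking the remaining points: n·A_4 = 55760, n·A_5 = 55760.
All equal 55760, so all 5 points lie in one plane.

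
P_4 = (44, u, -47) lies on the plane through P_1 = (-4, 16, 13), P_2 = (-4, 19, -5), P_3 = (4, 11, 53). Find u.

Coplanarity requires P_1P_2 · (P_1P_3 × P_1P_4) = 0.
P_1P_2 = (0, 3, -18), P_1P_3 = (8, -5, 40); the triple product is linear in u with coefficient -144 and constant term 5184.
Setting it to zero: u = 36.

36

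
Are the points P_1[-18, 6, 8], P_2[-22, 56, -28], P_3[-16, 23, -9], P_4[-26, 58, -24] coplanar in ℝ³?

With P_1 as base: P_1P_2 = (-4, 50, -36), P_1P_3 = (2, 17, -17), P_1P_4 = (-8, 52, -32).
P_1P_3 × P_1P_4 = (340, 200, 240).
P_1P_2 · (P_1P_3 × P_1P_4) = 0.
The scalar triple product vanishes, so the four points are coplanar.

Yes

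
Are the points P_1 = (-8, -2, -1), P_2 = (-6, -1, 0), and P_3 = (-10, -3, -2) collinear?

P_1P_2 = (2, 1, 1), P_1P_3 = (-2, -1, -1).
P_1P_2 × P_1P_3 = (0, 0, 0).
The cross product vanishes, so the three points are collinear.

Yes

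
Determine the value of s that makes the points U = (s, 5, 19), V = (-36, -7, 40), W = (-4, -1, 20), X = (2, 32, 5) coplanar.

-6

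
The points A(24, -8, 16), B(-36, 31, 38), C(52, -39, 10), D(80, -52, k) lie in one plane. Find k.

-2

Normal to plane ABC: n = (448, 256, 768); plane equation n·P = 20992.
Requiring n·D = 20992: (768)k + (22528) = 20992.
So k = -2.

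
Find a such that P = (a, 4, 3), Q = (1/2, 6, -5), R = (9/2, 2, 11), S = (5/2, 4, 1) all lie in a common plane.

Coplanarity ⇔ det[PQ; PR; PS] = 0.
Expanding, this is linear in a: (-8)a + (20) = 0.
So a = 5/2.

5/2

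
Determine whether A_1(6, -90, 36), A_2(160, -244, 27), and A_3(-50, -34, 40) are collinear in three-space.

No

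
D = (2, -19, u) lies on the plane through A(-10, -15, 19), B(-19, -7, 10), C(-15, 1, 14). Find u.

A normal to the plane is n = AB × AC = (104, 0, -104).
D lies in the plane iff n · AD = 0.
This gives (-104)u + (3224) = 0, so u = 31.

31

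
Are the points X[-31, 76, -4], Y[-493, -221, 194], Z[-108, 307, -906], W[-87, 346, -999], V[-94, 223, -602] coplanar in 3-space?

No

The plane through X, Y, Z has normal n = XY × XZ = (222156, -431970, -129591) and equation n·P = -39198192.
Checking the remaining points: n·W = -39327783, n·V = -39198192.
Since n·W = -39327783 ≠ -39198192, W is off the plane and the points are not all coplanar.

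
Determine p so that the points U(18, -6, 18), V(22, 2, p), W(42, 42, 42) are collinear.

22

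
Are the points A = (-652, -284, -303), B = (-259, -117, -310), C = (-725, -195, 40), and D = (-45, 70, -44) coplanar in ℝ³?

No

A normal to the plane through A, B, C is n = AB × AC = (57904, -134288, 47168).
The plane has equation n·P = -13907520. For D: n·D = -14081232.
-14081232 ≠ -13907520, so D is off the plane.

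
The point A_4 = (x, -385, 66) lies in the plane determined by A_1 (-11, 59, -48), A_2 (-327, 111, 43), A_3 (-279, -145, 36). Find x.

The plane through A_1, A_2, A_3 has equation 22932x + 2156y + 78400z = -3888248.
Substituting A_4: (22932)x + (4344340) = -3888248, so x = -359.

-359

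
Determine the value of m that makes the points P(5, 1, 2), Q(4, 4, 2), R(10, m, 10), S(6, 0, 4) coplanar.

Normal to plane PQS: n = (6, 2, -2); plane equation n·X = 28.
Requiring n·R = 28: (2)m + (40) = 28.
So m = -6.

-6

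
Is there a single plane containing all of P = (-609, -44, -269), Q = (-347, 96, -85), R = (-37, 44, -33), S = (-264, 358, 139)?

A normal to the plane through P, Q, R is n = PQ × PR = (16848, 43416, -57024).
The plane has equation n·X = 3168720. For S: n·S = 3168720.
Equal, so S lies in the plane and all four are coplanar.

Yes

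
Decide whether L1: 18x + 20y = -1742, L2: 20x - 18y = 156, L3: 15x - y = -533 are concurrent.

Yes

Lines aᵢx + bᵢy = cᵢ with pairwise distinct directions are concurrent exactly when det[aᵢ bᵢ cᵢ] = 0.
Here the determinant is 0.
It vanishes, so the lines are concurrent at (-39, -52).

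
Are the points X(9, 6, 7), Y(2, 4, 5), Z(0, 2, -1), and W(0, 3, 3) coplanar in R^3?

A normal to the plane through X, Y, Z is n = XY × XZ = (8, -38, 10).
The plane has equation n·P = -86. For W: n·W = -84.
-84 ≠ -86, so W is off the plane.

No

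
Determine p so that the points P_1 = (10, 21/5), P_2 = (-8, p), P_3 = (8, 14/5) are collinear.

-42/5

The three points are collinear iff det[P_1P_2; P_1P_3] = 0.
This determinant is linear in p: (2)p + (84/5) = 0, so p = -42/5.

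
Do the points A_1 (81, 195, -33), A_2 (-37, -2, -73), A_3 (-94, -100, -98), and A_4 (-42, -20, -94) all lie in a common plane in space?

Yes

With A_1 as base: A_1A_2 = (-118, -197, -40), A_1A_3 = (-175, -295, -65), A_1A_4 = (-123, -215, -61).
A_1A_3 × A_1A_4 = (4020, -2680, 1340).
A_1A_2 · (A_1A_3 × A_1A_4) = 0.
The scalar triple product vanishes, so the four points are coplanar.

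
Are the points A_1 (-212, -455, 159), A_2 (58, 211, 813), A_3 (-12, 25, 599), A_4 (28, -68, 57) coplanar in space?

The four points are coplanar iff the 3×3 determinant with rows A_1A_2, A_1A_3, A_1A_4 is zero.
Rows: (270, 666, 654), (200, 480, 440), (240, 387, -102).
Expanding along the first row: (270)(-219240) − (666)(-126000) + (654)(-37800) = 0.
Zero determinant ⇒ coplanar.

Yes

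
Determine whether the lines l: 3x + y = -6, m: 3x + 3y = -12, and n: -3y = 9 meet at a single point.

The three lines meet at one point iff the augmented coefficient matrix [aᵢ bᵢ cᵢ] has rank < 3, i.e. its determinant vanishes.
Here the determinant is 0.
It vanishes, so the lines are concurrent at (-1, -3).

Yes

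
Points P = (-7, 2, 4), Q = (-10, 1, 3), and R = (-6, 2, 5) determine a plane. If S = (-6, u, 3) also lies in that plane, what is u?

3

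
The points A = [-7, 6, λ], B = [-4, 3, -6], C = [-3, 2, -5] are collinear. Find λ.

-9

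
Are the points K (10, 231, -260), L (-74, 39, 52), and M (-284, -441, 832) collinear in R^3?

KL = (-84, -192, 312), KM = (-294, -672, 1092).
Each component of KM is 7/2 times the corresponding component of KL, so KM = 7/2·KL and the points are collinear.

Yes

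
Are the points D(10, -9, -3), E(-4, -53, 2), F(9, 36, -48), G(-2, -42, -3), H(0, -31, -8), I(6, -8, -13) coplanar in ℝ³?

The plane through D, E, F has normal n = DE × DF = (1755, -635, -674) and equation n·P = 25287.
Checking the remaining points: n·G = 25182, n·H = 25077, n·I = 24372.
Since n·G = 25182 ≠ 25287, G is off the plane and the points are not all coplanar.

No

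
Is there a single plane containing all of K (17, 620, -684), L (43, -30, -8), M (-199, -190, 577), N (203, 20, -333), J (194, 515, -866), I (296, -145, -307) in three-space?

The plane through K, L, M has normal n = KL × KM = (-272090, -178802, -161460) and equation n·P = -5044130.
Checking the remaining points: n·N = -5044130, n·J = -5044130, n·I = -5044130.
All equal -5044130, so all 6 points lie in one plane.

Yes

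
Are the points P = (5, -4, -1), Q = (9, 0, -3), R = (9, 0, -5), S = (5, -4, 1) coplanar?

With P as base: PQ = (4, 4, -2), PR = (4, 4, -4), PS = (0, 0, 2).
PR × PS = (8, -8, 0).
PQ · (PR × PS) = 0.
The scalar triple product vanishes, so the four points are coplanar.

Yes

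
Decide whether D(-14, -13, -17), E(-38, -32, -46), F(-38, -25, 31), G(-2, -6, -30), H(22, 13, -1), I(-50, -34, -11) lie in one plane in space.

The plane through D, E, F has normal n = DE × DF = (-1260, 1848, -168) and equation n·P = -3528.
Checking the remaining points: n·G = -3528, n·H = -3528, n·I = 2016.
Since n·I = 2016 ≠ -3528, I is off the plane and the points are not all coplanar.

No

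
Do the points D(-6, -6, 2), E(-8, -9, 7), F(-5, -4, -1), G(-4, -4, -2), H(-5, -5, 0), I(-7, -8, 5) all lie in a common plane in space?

Yes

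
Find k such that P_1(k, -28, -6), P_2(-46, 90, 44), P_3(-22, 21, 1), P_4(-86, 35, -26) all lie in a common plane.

The points are coplanar iff P_1P_2 · (P_1P_3 × P_1P_4) = 0.
Expanding, this is linear in k: (-2465)k + (83810) = 0.
So k = 34.

34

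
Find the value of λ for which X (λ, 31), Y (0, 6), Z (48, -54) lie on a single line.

-20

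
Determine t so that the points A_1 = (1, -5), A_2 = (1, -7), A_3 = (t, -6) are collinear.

Collinearity: (A_3 − A_1) must be parallel to (A_2 − A_1) = (0, -2).
Cross-multiplying the components: (t − 1)·(-2) = (-1)·(0).
Solving gives t = 1.

1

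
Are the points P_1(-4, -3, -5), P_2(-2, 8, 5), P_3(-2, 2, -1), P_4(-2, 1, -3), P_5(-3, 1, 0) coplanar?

The plane through P_1, P_2, P_3 has normal n = P_1P_2 × P_1P_3 = (-6, 12, -12) and equation n·P = 48.
Checking the remaining points: n·P_4 = 60, n·P_5 = 30.
Since n·P_4 = 60 ≠ 48, P_4 is off the plane and the points are not all coplanar.

No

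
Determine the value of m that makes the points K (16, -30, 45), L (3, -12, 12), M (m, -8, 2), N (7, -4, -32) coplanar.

1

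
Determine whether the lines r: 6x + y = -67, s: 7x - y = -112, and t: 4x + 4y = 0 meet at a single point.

No

The three lines meet at one point iff the augmented coefficient matrix [aᵢ bᵢ cᵢ] has rank < 3, i.e. its determinant vanishes.
Here the determinant is 96.
Nonzero, so no common point exists.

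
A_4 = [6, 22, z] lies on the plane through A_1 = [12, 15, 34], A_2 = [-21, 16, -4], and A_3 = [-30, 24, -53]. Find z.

-7

A normal to the plane is n = A_1A_2 × A_1A_3 = (255, -1275, -255).
A_4 lies in the plane iff n · A_1A_4 = 0.
This gives (-255)z + (-1785) = 0, so z = -7.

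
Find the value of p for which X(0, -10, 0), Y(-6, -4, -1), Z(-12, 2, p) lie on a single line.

-2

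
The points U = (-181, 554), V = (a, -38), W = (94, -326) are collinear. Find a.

4

The three points are collinear iff det[UV; UW] = 0.
This determinant is linear in a: (-880)a + (3520) = 0, so a = 4.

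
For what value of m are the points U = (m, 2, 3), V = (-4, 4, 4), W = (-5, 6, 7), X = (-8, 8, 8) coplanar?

-1

The points are coplanar iff UV · (UW × UX) = 0.
Expanding, this is linear in m: (4)m + (4) = 0.
So m = -1.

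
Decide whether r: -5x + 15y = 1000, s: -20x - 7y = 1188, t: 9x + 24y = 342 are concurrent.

Intersecting r and s: solving the 2×2 system gives (x, y) = (-4964/67, 2812/67).
Substitute into t: (9)(-4964/67) + (24)(2812/67) = 22812/67.
But t requires 342 ≠ 22812/67, so the three lines have no common point.

No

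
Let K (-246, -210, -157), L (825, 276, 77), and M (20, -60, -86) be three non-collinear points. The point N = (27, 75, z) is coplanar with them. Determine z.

A normal to the plane is n = KL × KM = (-594, -13797, 31374).
N lies in the plane iff n · KN = 0.
This gives (31374)z + (831411) = 0, so z = -53/2.

-53/2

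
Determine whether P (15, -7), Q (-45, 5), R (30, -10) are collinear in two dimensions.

PQ = (-60, 12), PR = (15, -3).
det[PQ; PR] = (-60)(-3) − (12)(15) = 0.
The determinant is zero, so the points are collinear.

Yes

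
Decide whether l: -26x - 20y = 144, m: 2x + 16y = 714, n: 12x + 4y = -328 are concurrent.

No

The three lines meet at one point iff the augmented coefficient matrix [aᵢ bᵢ cᵢ] has rank < 3, i.e. its determinant vanishes.
Here the determinant is -272.
Nonzero, so no common point exists.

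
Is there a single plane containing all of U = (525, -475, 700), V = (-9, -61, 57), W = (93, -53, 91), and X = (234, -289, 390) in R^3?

Yes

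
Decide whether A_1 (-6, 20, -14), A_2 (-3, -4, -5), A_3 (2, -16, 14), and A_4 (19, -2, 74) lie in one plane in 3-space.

No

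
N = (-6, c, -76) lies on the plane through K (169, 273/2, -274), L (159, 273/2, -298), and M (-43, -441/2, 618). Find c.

-21

The plane through K, L, M has equation −8568x + 14008y + 3570z = -514080.
Substituting N: (14008)c + (-219912) = -514080, so c = -21.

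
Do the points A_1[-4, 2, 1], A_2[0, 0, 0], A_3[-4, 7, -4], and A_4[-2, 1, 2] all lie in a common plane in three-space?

The four points are coplanar iff the 3×3 determinant with rows A_1A_2, A_1A_3, A_1A_4 is zero.
Rows: (4, -2, -1), (0, 5, -5), (2, -1, 1).
Expanding along the first row: (4)(0) − (-2)(10) + (-1)(-10) = 30.
Nonzero ⇒ not coplanar.

No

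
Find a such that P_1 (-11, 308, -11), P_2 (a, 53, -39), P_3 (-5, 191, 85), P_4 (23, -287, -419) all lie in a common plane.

3

Normal to plane P_1P_3P_4: n = (104856, 5712, 408); plane equation n·P = 601392.
Requiring n·P_2 = 601392: (104856)a + (286824) = 601392.
So a = 3.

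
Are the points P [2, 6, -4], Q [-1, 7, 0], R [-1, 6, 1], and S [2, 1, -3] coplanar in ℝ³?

The four points are coplanar iff the 3×3 determinant with rows PQ, PR, PS is zero.
Rows: (-3, 1, 4), (-3, 0, 5), (0, -5, 1).
Expanding along the first row: (-3)(25) − (1)(-3) + (4)(15) = -12.
Nonzero ⇒ not coplanar.

No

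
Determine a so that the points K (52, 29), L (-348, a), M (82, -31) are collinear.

The three points are collinear iff det[KL; KM] = 0.
This determinant is linear in a: (-30)a + (24870) = 0, so a = 829.

829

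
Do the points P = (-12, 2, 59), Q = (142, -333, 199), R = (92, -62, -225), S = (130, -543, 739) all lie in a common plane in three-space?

Yes

The four points are coplanar iff the 3×3 determinant with rows PQ, PR, PS is zero.
Rows: (154, -335, 140), (104, -64, -284), (142, -545, 680).
Expanding along the first row: (154)(-198300) − (-335)(111048) + (140)(-47592) = 0.
Zero determinant ⇒ coplanar.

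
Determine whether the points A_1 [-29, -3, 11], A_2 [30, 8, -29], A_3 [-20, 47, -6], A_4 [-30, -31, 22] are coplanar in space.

With A_1 as base: A_1A_2 = (59, 11, -40), A_1A_3 = (9, 50, -17), A_1A_4 = (-1, -28, 11).
A_1A_3 × A_1A_4 = (74, -82, -202).
A_1A_2 · (A_1A_3 × A_1A_4) = 11544.
Since 11544 ≠ 0, the four points are not coplanar.

No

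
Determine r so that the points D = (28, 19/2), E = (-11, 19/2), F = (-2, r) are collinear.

The three points are collinear iff det[DE; DF] = 0.
This determinant is linear in r: (-39)r + (741/2) = 0, so r = 19/2.

19/2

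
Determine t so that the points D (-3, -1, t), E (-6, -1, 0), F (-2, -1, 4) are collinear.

3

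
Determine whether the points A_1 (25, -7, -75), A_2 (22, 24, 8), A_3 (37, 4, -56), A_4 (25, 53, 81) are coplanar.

Yes

With A_1 as base: A_1A_2 = (-3, 31, 83), A_1A_3 = (12, 11, 19), A_1A_4 = (0, 60, 156).
A_1A_3 × A_1A_4 = (576, -1872, 720).
A_1A_2 · (A_1A_3 × A_1A_4) = 0.
The scalar triple product vanishes, so the four points are coplanar.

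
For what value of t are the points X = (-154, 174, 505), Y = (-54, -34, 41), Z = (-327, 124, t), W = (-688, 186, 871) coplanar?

520

Coplanarity ⇔ det[XY; XZ; XW] = 0.
Expanding, this is linear in t: (109872)t + (-57133440) = 0.
So t = 520.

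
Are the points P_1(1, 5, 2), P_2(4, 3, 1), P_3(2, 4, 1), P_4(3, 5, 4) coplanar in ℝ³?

A normal to the plane through P_1, P_2, P_3 is n = P_1P_2 × P_1P_3 = (1, 2, -1).
The plane has equation n·P = 9. For P_4: n·P_4 = 9.
Equal, so P_4 lies in the plane and all four are coplanar.

Yes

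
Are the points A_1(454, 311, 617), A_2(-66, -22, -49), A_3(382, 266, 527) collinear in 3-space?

No

A_1A_2 = (-520, -333, -666), A_1A_3 = (-72, -45, -90).
A_1A_2 × A_1A_3 = (0, 1152, -576).
The cross product is nonzero, so the points do not lie on one line.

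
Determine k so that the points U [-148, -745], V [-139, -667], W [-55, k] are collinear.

61

The three points are collinear iff det[UV; UW] = 0.
This determinant is linear in k: (9)k + (-549) = 0, so k = 61.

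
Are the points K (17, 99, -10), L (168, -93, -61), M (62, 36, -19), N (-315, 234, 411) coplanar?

No

The four points are coplanar iff the 3×3 determinant with rows KL, KM, KN is zero.
Rows: (151, -192, -51), (45, -63, -9), (-332, 135, 421).
Expanding along the first row: (151)(-25308) − (-192)(15957) + (-51)(-14841) = -873.
Nonzero ⇒ not coplanar.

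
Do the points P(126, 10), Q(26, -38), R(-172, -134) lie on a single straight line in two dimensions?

No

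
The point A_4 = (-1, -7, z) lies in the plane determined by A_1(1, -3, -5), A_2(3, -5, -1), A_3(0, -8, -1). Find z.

The plane through A_1, A_2, A_3 has equation 12x − 12y − 12z = 108.
Substituting A_4: (-12)z + (72) = 108, so z = -3.

-3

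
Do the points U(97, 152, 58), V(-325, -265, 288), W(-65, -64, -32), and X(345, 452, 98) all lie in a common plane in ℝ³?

The four points are coplanar iff the 3×3 determinant with rows UV, UW, UX is zero.
Rows: (-422, -417, 230), (-162, -216, -90), (248, 300, 40).
Expanding along the first row: (-422)(18360) − (-417)(15840) + (230)(4968) = 0.
Zero determinant ⇒ coplanar.

Yes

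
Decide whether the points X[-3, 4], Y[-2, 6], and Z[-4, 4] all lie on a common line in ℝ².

XY = (1, 2), XZ = (-1, 0).
If collinear, XZ would be a scalar multiple of XY. But (1)·(0) ≠ (2)·(-1) (difference 2), so they are not parallel; the points are not collinear.

No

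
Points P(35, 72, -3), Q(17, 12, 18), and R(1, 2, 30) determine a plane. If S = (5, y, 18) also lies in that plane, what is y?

Coplanarity requires PQ · (PR × PS) = 0.
PQ = (-18, -60, 21), PR = (-34, -70, 33); the triple product is linear in y with coefficient -120 and constant term 7560.
Setting it to zero: y = 63.

63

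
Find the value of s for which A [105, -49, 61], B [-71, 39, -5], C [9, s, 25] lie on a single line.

-1

Direction AB = (-176, 88, -66). From the x-coordinate of C, the parameter along the line is τ = (9 − 105)/(-176) = 6/11.
Then s = (-49) + 6/11·(88) = -1.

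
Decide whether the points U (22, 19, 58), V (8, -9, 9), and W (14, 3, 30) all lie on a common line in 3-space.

Yes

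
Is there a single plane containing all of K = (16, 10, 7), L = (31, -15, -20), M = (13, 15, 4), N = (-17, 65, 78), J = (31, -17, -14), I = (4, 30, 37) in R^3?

The plane through K, L, M has normal n = KL × KM = (210, 126, 0) and equation n·P = 4620.
Checking the remaining points: n·N = 4620, n·J = 4368, n·I = 4620.
Since n·J = 4368 ≠ 4620, J is off the plane and the points are not all coplanar.

No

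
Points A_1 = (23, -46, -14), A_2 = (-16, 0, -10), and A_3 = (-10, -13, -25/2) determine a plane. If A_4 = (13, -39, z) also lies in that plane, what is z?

-29/2

The plane through A_1, A_2, A_3 has equation −63x − (147/2)y + 231z = -1302.
Substituting A_4: (231)z + (4095/2) = -1302, so z = -29/2.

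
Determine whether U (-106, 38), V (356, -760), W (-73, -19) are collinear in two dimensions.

Yes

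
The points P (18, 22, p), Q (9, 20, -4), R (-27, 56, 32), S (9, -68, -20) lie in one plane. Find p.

-11

Coplanarity ⇔ det[PQ; PR; PS] = 0.
Expanding, this is linear in p: (-3168)p + (-34848) = 0.
So p = -11.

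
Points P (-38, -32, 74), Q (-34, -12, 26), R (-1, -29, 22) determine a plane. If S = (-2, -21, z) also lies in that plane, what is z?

6

A normal to the plane is n = PQ × PR = (-896, -1568, -728).
S lies in the plane iff n · PS = 0.
This gives (-728)z + (4368) = 0, so z = 6.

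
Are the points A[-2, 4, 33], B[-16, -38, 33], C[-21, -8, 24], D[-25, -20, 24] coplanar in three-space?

Yes

With A as base: AB = (-14, -42, 0), AC = (-19, -12, -9), AD = (-23, -24, -9).
AC × AD = (-108, 36, 180).
AB · (AC × AD) = 0.
The scalar triple product vanishes, so the four points are coplanar.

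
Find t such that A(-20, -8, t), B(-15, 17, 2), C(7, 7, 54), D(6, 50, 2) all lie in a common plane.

22

Coplanarity ⇔ det[AB; AC; AD] = 0.
Expanding, this is linear in t: (-936)t + (20592) = 0.
So t = 22.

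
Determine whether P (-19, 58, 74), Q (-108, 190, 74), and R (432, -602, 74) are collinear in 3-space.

No

PQ = (-89, 132, 0), PR = (451, -660, 0).
PQ × PR = (0, 0, -792).
The cross product is nonzero, so the points do not lie on one line.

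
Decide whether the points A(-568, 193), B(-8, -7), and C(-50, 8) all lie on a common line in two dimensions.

AB = (560, -200), AC = (518, -185).
Twice the signed area of △ABC is (560)(-185) − (-200)(518) = 0.
The triangle is degenerate (zero area), so the points are collinear.

Yes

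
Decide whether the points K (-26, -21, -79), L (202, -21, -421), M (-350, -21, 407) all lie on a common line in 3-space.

KL = (228, 0, -342), KM = (-324, 0, 486).
Each component of KM is -27/19 times the corresponding component of KL, so KM = -27/19·KL and the points are collinear.

Yes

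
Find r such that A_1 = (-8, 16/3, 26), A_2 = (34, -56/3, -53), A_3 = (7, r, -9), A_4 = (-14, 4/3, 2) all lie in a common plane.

-14/3

The points are coplanar iff A_1A_2 · (A_1A_3 × A_1A_4) = 0.
Expanding, this is linear in r: (-1482)r + (-6916) = 0.
So r = -14/3.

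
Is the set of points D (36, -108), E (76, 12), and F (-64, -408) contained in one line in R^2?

Yes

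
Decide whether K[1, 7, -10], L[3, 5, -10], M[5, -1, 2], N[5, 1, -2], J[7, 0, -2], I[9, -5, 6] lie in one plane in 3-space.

No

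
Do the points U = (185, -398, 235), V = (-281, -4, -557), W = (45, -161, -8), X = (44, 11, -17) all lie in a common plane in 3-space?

A normal to the plane through U, V, W is n = UV × UW = (91962, -2358, -55282).
The plane has equation n·P = 4960184. For X: n·X = 4960184.
Equal, so X lies in the plane and all four are coplanar.

Yes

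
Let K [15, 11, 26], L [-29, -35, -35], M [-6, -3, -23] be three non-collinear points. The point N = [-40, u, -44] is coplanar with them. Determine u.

-49

A normal to the plane is n = KL × KM = (1400, -875, -350).
N lies in the plane iff n · KN = 0.
This gives (-875)u + (-42875) = 0, so u = -49.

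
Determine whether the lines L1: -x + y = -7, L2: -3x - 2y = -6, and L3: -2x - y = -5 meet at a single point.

Lines aᵢx + bᵢy = cᵢ with pairwise distinct directions are concurrent exactly when det[aᵢ bᵢ cᵢ] = 0.
Here the determinant is 0.
It vanishes, so the lines are concurrent at (4, -3).

Yes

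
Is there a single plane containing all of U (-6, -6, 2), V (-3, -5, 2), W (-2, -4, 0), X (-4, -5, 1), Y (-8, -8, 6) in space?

Yes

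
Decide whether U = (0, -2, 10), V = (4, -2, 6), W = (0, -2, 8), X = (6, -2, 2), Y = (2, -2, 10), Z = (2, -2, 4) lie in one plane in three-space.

The plane through U, V, W has normal n = UV × UW = (0, 8, 0) and equation n·P = -16.
Checking the remaining points: n·X = -16, n·Y = -16, n·Z = -16.
All equal -16, so all 6 points lie in one plane.

Yes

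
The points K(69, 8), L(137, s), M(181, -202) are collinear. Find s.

-239/2

Collinearity: (L − K) must be parallel to (M − K) = (112, -210).
Cross-multiplying the components: (s − 8)·(112) = (68)·(-210).
Solving gives s = -239/2.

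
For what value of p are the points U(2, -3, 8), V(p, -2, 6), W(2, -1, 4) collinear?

Direction UW = (0, 2, -4). From the y-coordinate of V, the parameter along the line is τ = (-2 − (-3))/2 = 1/2.
Then p = 2 + 1/2·(0) = 2.

2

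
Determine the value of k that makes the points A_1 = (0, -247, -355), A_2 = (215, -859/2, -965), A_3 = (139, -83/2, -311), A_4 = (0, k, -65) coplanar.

The points are coplanar iff A_1A_2 · (A_1A_3 × A_1A_4) = 0.
Expanding, this is linear in k: (-94250)k + (-3110250) = 0.
So k = -33.

-33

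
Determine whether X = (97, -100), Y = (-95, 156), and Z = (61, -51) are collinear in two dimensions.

XY = (-192, 256), XZ = (-36, 49).
If collinear, XZ would be a scalar multiple of XY. But (-192)·(49) ≠ (256)·(-36) (difference -192), so they are not parallel; the points are not collinear.

No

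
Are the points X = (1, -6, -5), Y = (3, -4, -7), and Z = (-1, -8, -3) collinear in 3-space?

XY = (2, 2, -2), XZ = (-2, -2, 2).
Each component of XZ is -1 times the corresponding component of XY, so XZ = -1·XY and the points are collinear.

Yes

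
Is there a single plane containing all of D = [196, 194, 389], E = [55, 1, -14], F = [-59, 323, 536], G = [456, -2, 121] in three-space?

Yes

A normal to the plane through D, E, F is n = DE × DF = (23616, 123492, -67404).
The plane has equation n·P = 2366028. For G: n·G = 2366028.
Equal, so G lies in the plane and all four are coplanar.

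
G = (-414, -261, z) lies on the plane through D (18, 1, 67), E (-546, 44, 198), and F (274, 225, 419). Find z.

-331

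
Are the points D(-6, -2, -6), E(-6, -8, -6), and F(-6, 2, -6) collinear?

DE = (0, -6, 0), DF = (0, 4, 0).
Each component of DF is -2/3 times the corresponding component of DE, so DF = -2/3·DE and the points are collinear.

Yes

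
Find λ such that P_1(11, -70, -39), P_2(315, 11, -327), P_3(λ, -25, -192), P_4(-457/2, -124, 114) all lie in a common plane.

373/2

The points are coplanar iff P_1P_2 · (P_1P_3 × P_1P_4) = 0.
Expanding, this is linear in λ: (3159)λ + (-1178307/2) = 0.
So λ = 373/2.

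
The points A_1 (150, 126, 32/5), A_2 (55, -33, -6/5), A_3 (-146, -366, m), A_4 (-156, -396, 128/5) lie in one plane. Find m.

-162/5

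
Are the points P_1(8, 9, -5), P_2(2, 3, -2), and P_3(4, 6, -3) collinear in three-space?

P_1P_2 = (-6, -6, 3), P_1P_3 = (-4, -3, 2).
P_1P_2 × P_1P_3 = (-3, 0, -6).
The cross product is nonzero, so the points do not lie on one line.

No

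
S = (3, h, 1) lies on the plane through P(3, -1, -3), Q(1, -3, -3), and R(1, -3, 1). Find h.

-1

The plane through P, Q, R has equation −8x + 8y = -32.
Substituting S: (8)h + (-24) = -32, so h = -1.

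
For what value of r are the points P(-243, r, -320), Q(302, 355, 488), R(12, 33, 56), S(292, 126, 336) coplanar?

Coplanarity ⇔ det[PQ; PR; PS] = 0.
Expanding, this is linear in r: (39760)r + (9701440) = 0.
So r = -244.

-244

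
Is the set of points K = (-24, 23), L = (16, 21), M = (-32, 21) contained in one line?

KL = (40, -2), KM = (-8, -2).
det[KL; KM] = (40)(-2) − (-2)(-8) = -96.
The determinant is nonzero, so they are not collinear.

No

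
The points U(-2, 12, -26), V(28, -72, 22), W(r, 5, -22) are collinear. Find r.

1/2

Collinearity requires UV × UW = 0; each component is linear in r.
The y-component gives (48)r + (-24) = 0, so r = 1/2.
The remaining components then also vanish.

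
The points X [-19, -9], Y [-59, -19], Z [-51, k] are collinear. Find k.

-17

The three points are collinear iff det[XY; XZ] = 0.
This determinant is linear in k: (-40)k + (-680) = 0, so k = -17.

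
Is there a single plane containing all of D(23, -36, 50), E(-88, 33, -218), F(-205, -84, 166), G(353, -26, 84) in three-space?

No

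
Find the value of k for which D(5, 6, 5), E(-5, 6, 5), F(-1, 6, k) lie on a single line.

5

Collinearity requires DE × DF = 0; each component is linear in k.
The y-component gives (10)k + (-50) = 0, so k = 5.
The remaining components then also vanish.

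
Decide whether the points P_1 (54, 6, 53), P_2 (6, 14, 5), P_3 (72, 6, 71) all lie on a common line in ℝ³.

No

P_1P_2 = (-48, 8, -48), P_1P_3 = (18, 0, 18).
Comparing components 2 and 3: (8)(18) − (-48)(0) = 144 ≠ 0, so P_1P_2 and P_1P_3 are not parallel and the points are not collinear.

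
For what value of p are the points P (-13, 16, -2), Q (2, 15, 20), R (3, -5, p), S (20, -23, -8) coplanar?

-8

The points are coplanar iff PQ · (PR × PS) = 0.
Expanding, this is linear in p: (552)p + (4416) = 0.
So p = -8.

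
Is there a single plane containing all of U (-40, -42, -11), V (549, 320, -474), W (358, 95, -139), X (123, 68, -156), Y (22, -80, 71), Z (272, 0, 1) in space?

The plane through U, V, W has normal n = UV × UW = (17095, -108882, -63383) and equation n·P = 4586457.
Checking the remaining points: n·X = 4586457, n·Y = 4586457, n·Z = 4586457.
All equal 4586457, so all 6 points lie in one plane.

Yes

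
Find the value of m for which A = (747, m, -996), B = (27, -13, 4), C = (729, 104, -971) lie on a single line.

107

Direction BC = (702, 117, -975). From the x-coordinate of A, the parameter along the line is τ = (747 − 27)/702 = 40/39.
Then m = (-13) + 40/39·(117) = 107.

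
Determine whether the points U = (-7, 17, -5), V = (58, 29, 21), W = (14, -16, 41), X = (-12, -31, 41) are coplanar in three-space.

Yes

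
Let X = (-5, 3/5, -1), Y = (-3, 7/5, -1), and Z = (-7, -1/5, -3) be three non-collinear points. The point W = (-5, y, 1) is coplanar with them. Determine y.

3/5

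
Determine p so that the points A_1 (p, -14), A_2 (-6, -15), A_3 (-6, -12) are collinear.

Collinearity: (A_1 − A_2) must be parallel to (A_3 − A_2) = (0, 3).
Cross-multiplying the components: (p − (-6))·(3) = (1)·(0).
Solving gives p = -6.

-6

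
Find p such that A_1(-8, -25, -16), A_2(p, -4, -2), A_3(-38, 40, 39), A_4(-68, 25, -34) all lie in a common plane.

-20

Coplanarity ⇔ det[A_1A_2; A_1A_3; A_1A_4] = 0.
Expanding, this is linear in p: (-3920)p + (-78400) = 0.
So p = -20.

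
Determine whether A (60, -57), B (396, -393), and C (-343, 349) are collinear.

No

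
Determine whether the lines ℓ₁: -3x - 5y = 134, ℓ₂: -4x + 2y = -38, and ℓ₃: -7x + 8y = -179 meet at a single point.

Intersecting ℓ₁ and ℓ₂: solving the 2×2 system gives (x, y) = (-3, -25).
Substitute into ℓ₃: (-7)(-3) + (8)(-25) = -179.
This equals -179, so (-3, -25) lies on all three lines and they are concurrent.

Yes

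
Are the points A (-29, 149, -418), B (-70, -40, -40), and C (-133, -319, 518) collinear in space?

AB = (-41, -189, 378), AC = (-104, -468, 936).
Comparing components 3 and 1: (378)(-104) − (-41)(936) = -936 ≠ 0, so AB and AC are not parallel and the points are not collinear.

No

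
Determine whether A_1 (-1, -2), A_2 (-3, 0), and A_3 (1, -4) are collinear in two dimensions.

Yes

A_1A_2 = (-2, 2), A_1A_3 = (2, -2).
Checking proportionality: A_1A_3 = -1·A_1A_2, so the vectors are parallel and the points are collinear.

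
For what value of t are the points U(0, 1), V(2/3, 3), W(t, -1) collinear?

-2/3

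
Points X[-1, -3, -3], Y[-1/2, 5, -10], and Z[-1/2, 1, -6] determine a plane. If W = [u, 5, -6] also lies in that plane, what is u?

3/2

A normal to the plane is n = XY × XZ = (4, -2, -2).
W lies in the plane iff n · XW = 0.
This gives (4)u + (-6) = 0, so u = 3/2.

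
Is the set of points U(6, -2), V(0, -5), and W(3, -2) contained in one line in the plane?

UV = (-6, -3), UW = (-3, 0).
det[UV; UW] = (-6)(0) − (-3)(-3) = -9.
The determinant is nonzero, so they are not collinear.

No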